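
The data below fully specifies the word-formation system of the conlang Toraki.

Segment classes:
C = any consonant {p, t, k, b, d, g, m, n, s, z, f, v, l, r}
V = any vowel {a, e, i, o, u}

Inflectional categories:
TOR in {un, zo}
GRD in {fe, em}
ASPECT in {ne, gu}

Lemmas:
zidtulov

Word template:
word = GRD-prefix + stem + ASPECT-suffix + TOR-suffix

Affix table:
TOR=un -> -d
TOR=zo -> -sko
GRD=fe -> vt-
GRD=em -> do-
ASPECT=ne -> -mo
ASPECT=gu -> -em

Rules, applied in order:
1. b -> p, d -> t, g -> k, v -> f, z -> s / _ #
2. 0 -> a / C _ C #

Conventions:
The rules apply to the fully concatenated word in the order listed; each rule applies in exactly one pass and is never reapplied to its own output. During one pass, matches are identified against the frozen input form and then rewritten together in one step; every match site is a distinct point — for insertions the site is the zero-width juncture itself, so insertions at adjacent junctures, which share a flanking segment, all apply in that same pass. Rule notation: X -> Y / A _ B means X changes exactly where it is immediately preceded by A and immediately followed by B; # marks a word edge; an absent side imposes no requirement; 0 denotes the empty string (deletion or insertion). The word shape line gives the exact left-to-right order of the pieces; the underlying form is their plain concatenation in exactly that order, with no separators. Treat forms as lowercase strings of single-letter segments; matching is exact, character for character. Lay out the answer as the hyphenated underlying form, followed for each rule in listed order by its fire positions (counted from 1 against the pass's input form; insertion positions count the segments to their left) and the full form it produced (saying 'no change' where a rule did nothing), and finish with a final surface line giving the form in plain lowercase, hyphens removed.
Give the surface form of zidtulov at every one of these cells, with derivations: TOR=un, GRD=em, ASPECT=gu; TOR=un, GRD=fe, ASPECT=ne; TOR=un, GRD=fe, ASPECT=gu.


cell TOR=un, GRD=em, ASPECT=gu:
underlying: do-zidtulov-em-d
1. b -> p, d -> t, g -> k, v -> f, z -> s / _ #: fires at position(s) 13: dozidtulovemt
2. 0 -> a / C _ C #: inserts after position(s) 12: dozidtulovemat
surface: dozidtulovemat

cell TOR=un, GRD=fe, ASPECT=ne:
underlying: vt-zidtulov-mo-d
1. b -> p, d -> t, g -> k, v -> f, z -> s / _ #: fires at position(s) 13: vtzidtulovmot
2. 0 -> a / C _ C #: no change
surface: vtzidtulovmot

cell TOR=un, GRD=fe, ASPECT=gu:
underlying: vt-zidtulov-em-d
1. b -> p, d -> t, g -> k, v -> f, z -> s / _ #: fires at position(s) 13: vtzidtulovemt
2. 0 -> a / C _ C #: inserts after position(s) 12: vtzidtulovemat
surface: vtzidtulovemat


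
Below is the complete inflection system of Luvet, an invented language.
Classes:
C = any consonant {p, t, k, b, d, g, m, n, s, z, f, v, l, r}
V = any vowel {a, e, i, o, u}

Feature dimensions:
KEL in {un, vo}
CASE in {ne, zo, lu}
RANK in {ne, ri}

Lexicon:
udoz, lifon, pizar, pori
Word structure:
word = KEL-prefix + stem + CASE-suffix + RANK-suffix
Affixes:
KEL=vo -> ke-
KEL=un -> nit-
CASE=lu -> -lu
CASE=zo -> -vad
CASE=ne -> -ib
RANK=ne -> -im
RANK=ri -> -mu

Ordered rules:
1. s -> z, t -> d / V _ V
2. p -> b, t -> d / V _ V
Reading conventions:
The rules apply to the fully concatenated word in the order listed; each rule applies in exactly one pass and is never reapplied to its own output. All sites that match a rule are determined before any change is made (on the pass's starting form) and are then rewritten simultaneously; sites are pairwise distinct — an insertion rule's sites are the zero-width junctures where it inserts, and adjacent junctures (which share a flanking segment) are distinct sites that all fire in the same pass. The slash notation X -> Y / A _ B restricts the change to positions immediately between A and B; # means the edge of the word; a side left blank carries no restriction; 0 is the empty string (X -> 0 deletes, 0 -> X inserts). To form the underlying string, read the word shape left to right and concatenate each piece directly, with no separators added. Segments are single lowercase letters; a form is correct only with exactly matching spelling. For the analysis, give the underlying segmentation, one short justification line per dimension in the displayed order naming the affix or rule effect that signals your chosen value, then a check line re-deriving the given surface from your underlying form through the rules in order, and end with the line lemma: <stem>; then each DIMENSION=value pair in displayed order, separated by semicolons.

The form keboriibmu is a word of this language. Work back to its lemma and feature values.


underlying: ke-pori-ib-mu
KEL=vo - signalled by the affix ke-
CASE=ne - signalled by the affix -ib
RANK=ri - signalled by the affix -mu
check: keporiibmu -> keporiibmu -> keboriibmu
lemma: pori; KEL=vo; CASE=ne; RANK=ri


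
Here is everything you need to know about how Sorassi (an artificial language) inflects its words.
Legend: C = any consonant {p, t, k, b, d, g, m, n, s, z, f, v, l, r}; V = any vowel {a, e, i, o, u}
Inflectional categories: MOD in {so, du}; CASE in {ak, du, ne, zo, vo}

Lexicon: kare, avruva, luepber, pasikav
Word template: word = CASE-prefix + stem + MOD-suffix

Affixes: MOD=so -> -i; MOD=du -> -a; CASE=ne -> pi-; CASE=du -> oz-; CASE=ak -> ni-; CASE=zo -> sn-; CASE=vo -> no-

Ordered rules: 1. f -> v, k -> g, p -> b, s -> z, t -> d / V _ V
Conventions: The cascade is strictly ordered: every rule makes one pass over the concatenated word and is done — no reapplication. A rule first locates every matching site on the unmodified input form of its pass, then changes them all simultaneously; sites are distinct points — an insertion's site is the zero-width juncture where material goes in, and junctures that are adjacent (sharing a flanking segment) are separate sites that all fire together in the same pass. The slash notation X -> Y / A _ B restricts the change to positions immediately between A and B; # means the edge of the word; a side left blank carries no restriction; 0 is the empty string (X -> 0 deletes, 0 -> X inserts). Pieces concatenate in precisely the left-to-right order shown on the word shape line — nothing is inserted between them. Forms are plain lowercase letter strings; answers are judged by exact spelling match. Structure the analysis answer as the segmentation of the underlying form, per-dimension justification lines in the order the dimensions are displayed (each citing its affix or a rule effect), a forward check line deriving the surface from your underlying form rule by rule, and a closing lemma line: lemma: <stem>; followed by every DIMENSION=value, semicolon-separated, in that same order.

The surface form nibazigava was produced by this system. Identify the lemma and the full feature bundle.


underlying: ni-pasikav-a
MOD=du - signalled by the affix -a
CASE=ak - signalled by the affix ni-
check: nipasikava -> nibazigava
lemma: pasikav; MOD=du; CASE=ak


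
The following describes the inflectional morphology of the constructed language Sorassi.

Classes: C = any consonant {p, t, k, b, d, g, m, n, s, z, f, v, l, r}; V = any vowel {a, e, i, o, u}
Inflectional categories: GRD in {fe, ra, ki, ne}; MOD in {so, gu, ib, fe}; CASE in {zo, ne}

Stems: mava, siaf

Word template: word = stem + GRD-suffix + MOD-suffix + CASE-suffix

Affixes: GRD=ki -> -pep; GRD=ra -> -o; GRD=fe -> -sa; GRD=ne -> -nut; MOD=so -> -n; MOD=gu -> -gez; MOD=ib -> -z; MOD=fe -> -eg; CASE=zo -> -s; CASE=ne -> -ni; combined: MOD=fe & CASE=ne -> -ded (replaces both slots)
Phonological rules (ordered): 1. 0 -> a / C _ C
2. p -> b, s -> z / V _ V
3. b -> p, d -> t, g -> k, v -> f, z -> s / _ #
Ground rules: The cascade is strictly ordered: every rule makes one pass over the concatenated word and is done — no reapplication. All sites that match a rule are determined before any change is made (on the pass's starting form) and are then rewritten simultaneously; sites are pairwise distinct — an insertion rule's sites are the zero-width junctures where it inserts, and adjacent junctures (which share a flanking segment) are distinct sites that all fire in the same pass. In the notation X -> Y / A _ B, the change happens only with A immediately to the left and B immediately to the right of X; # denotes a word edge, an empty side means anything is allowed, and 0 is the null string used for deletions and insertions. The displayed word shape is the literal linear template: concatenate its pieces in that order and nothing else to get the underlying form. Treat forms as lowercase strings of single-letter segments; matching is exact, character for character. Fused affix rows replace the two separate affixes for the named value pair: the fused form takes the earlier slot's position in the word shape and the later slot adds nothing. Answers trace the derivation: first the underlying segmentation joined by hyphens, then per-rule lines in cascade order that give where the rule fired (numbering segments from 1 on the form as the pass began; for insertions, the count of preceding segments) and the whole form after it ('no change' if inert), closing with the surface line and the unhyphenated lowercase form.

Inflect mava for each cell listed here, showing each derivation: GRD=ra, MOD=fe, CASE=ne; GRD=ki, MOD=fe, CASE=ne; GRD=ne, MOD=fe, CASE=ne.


cell GRD=ra, MOD=fe, CASE=ne:
underlying: mava-o-ded
1. 0 -> a / C _ C: no change
2. p -> b, s -> z / V _ V: no change
3. b -> p, d -> t, g -> k, v -> f, z -> s / _ #: fires at position(s) 8: mavaodet
surface: mavaodet

cell GRD=ki, MOD=fe, CASE=ne:
underlying: mava-pep-ded
1. 0 -> a / C _ C: inserts after position(s) 7: mavapepaded
2. p -> b, s -> z / V _ V: fires at position(s) 5, 7: mavabebaded
3. b -> p, d -> t, g -> k, v -> f, z -> s / _ #: fires at position(s) 11: mavabebadet
surface: mavabebadet

cell GRD=ne, MOD=fe, CASE=ne:
underlying: mava-nut-ded
1. 0 -> a / C _ C: inserts after position(s) 7: mavanutaded
2. p -> b, s -> z / V _ V: no change
3. b -> p, d -> t, g -> k, v -> f, z -> s / _ #: fires at position(s) 11: mavanutadet
surface: mavanutadet


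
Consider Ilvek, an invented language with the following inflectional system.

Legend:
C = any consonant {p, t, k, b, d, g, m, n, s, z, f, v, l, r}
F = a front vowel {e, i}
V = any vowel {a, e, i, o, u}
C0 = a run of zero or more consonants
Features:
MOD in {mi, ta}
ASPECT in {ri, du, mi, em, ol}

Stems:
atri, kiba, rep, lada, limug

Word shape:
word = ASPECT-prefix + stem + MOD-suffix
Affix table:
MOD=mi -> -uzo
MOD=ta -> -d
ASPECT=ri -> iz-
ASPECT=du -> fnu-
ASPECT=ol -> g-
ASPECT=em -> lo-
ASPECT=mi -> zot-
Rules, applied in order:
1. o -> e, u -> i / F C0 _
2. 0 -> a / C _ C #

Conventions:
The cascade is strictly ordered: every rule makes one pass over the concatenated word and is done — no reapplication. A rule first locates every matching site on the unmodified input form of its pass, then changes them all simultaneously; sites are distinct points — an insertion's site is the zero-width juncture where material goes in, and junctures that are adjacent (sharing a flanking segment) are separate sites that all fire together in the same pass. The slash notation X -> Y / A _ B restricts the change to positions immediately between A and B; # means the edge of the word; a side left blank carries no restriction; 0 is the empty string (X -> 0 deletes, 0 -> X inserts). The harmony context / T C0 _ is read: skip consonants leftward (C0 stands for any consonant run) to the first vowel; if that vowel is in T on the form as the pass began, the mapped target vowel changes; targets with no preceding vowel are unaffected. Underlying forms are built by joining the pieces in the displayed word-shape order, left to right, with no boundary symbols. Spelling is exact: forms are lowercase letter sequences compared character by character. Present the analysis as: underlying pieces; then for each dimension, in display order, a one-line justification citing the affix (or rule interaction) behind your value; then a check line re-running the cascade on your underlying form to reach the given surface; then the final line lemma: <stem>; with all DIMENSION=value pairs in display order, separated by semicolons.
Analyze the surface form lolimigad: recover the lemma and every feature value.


underlying: lo-limug-d
MOD=ta - signalled by the affix -d
ASPECT=em - signalled by the affix lo-
check: lolimugd -> lolimigd -> lolimigad
lemma: limug; MOD=ta; ASPECT=em


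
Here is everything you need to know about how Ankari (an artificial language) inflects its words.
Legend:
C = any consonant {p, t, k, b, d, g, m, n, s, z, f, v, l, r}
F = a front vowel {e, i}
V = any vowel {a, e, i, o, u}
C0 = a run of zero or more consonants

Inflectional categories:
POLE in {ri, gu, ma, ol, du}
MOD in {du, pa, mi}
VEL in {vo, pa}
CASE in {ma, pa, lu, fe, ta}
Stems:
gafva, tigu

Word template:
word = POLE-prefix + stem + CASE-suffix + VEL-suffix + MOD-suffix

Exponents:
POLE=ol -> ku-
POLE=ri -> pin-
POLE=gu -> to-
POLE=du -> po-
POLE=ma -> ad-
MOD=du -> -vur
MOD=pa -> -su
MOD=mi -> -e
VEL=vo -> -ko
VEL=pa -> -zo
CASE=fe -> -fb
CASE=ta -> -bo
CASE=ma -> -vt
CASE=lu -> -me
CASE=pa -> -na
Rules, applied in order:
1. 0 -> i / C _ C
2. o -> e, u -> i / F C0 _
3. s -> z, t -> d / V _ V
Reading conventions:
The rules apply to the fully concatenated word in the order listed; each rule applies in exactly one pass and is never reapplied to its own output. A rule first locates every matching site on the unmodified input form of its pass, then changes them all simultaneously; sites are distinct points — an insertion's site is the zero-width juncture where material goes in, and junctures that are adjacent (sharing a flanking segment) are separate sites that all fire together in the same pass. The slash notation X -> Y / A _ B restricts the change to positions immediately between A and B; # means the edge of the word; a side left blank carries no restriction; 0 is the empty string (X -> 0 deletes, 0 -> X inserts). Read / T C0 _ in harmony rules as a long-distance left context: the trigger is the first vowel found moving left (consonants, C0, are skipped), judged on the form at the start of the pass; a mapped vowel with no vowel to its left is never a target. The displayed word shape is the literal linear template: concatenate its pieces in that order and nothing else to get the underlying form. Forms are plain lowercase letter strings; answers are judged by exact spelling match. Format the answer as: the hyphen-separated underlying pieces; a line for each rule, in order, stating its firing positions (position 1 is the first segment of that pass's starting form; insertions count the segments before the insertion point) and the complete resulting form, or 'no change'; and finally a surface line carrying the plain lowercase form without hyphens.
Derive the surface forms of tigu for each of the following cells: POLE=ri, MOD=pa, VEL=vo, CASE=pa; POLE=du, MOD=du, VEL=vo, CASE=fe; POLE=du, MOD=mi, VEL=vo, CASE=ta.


cell POLE=ri, MOD=pa, VEL=vo, CASE=pa:
underlying: pin-tigu-na-ko-su
1. 0 -> i / C _ C: inserts after position(s) 3: pinitigunakosu
2. o -> e, u -> i / F C0 _: fires at position(s) 8: pinitiginakosu
3. s -> z, t -> d / V _ V: fires at position(s) 5, 13: pinidiginakozu
surface: pinidiginakozu

cell POLE=du, MOD=du, VEL=vo, CASE=fe:
underlying: po-tigu-fb-ko-vur
1. 0 -> i / C _ C: inserts after position(s) 7, 8: potigufibikovur
2. o -> e, u -> i / F C0 _: fires at position(s) 6, 12: potigifibikevur
3. s -> z, t -> d / V _ V: fires at position(s) 3: podigifibikevur
surface: podigifibikevur

cell POLE=du, MOD=mi, VEL=vo, CASE=ta:
underlying: po-tigu-bo-ko-e
1. 0 -> i / C _ C: no change
2. o -> e, u -> i / F C0 _: fires at position(s) 6: potigibokoe
3. s -> z, t -> d / V _ V: fires at position(s) 3: podigibokoe
surface: podigibokoe


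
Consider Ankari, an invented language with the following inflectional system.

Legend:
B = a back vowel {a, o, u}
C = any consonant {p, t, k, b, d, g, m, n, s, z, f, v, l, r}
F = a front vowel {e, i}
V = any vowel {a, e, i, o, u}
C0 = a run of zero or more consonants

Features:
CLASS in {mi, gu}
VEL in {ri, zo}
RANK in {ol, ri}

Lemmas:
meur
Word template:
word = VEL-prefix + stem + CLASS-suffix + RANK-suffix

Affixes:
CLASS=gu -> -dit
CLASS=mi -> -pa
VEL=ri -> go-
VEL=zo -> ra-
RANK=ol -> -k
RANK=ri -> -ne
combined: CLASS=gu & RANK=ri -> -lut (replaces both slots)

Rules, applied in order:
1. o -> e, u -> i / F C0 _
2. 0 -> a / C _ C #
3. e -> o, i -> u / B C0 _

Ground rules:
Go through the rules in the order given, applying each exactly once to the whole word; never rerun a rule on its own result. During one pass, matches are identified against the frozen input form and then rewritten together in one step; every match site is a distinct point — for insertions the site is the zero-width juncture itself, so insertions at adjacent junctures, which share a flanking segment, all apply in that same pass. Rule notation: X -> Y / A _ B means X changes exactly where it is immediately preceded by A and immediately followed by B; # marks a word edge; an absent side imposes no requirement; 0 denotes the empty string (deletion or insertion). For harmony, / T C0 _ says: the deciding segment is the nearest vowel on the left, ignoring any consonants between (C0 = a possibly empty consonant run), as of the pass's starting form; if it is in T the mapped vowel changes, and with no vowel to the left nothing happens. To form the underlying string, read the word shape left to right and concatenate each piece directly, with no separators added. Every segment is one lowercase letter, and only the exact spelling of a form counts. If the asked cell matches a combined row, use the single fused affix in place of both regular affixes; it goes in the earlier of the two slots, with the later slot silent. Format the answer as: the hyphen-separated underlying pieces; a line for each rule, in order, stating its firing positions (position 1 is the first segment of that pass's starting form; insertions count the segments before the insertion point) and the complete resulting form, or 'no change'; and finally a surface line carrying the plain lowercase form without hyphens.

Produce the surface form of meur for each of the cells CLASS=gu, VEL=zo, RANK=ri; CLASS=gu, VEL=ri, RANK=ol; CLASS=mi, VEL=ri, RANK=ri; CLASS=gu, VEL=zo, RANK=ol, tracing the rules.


cell CLASS=gu, VEL=zo, RANK=ri:
underlying: ra-meur-lut
1. o -> e, u -> i / F C0 _: fires at position(s) 5: rameirlut
2. 0 -> a / C _ C #: no change
3. e -> o, i -> u / B C0 _: fires at position(s) 4: ramoirlut
surface: ramoirlut

cell CLASS=gu, VEL=ri, RANK=ol:
underlying: go-meur-dit-k
1. o -> e, u -> i / F C0 _: fires at position(s) 5: gomeirditk
2. 0 -> a / C _ C #: inserts after position(s) 9: gomeirditak
3. e -> o, i -> u / B C0 _: fires at position(s) 4: gomoirditak
surface: gomoirditak

cell CLASS=mi, VEL=ri, RANK=ri:
underlying: go-meur-pa-ne
1. o -> e, u -> i / F C0 _: fires at position(s) 5: gomeirpane
2. 0 -> a / C _ C #: no change
3. e -> o, i -> u / B C0 _: fires at position(s) 4, 10: gomoirpano
surface: gomoirpano

cell CLASS=gu, VEL=zo, RANK=ol:
underlying: ra-meur-dit-k
1. o -> e, u -> i / F C0 _: fires at position(s) 5: rameirditk
2. 0 -> a / C _ C #: inserts after position(s) 9: rameirditak
3. e -> o, i -> u / B C0 _: fires at position(s) 4: ramoirditak
surface: ramoirditak


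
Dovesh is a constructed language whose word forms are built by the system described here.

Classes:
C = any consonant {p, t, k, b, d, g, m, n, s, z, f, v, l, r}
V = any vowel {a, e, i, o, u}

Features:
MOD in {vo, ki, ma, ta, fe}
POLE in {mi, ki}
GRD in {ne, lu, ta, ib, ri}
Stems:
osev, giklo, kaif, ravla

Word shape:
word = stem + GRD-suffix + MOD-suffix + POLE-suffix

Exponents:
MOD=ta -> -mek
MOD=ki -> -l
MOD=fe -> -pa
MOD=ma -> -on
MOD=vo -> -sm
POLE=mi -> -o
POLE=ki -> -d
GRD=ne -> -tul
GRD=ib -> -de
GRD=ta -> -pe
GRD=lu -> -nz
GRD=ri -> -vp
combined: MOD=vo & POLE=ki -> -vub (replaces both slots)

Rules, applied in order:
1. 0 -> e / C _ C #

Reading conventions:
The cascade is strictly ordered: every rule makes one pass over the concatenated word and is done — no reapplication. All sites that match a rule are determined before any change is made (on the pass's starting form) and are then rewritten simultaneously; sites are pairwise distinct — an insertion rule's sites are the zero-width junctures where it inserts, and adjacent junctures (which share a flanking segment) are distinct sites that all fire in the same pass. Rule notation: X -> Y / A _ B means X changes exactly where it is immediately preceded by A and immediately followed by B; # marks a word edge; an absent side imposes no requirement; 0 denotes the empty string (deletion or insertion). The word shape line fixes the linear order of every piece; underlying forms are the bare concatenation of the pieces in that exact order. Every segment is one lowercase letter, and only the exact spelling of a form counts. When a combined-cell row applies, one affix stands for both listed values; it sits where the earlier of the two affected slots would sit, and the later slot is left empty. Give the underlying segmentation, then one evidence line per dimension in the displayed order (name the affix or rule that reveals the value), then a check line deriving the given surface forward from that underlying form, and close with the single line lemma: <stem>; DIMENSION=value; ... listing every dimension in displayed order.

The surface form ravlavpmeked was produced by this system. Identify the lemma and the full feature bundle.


underlying: ravla-vp-mek-d
MOD=ta - signalled by the affix -mek
POLE=ki - signalled by the affix -d
GRD=ri - signalled by the affix -vp
check: ravlavpmekd -> ravlavpmeked
lemma: ravla; MOD=ta; POLE=ki; GRD=ri


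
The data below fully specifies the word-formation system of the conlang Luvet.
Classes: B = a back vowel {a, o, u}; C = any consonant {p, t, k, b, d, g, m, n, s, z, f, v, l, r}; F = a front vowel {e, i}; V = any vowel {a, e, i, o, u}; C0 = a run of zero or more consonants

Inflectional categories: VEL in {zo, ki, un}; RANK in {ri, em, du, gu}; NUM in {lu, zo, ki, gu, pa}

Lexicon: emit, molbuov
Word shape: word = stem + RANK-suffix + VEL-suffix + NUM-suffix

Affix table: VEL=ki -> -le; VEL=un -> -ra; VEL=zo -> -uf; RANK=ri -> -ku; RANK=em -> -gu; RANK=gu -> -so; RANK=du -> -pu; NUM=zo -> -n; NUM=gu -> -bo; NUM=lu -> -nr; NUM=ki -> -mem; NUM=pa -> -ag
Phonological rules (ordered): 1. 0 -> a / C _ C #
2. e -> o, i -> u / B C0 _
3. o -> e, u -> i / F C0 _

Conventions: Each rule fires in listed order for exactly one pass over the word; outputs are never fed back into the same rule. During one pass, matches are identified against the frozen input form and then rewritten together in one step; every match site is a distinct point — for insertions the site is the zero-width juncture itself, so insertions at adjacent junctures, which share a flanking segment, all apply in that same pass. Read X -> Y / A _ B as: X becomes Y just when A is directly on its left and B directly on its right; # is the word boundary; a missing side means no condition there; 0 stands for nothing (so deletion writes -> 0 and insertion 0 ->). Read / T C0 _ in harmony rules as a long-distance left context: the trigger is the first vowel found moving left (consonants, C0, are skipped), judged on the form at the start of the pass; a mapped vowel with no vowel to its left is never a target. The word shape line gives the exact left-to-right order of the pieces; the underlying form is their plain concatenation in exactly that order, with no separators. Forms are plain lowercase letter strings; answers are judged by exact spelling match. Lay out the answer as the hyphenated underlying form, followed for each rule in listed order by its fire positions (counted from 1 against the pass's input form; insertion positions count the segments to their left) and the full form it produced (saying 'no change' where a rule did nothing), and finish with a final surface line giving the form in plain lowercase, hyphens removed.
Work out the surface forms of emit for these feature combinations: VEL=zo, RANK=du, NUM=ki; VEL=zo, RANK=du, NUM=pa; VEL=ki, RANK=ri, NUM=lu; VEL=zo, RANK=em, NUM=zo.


cell VEL=zo, RANK=du, NUM=ki:
underlying: emit-pu-uf-mem
1. 0 -> a / C _ C #: no change
2. e -> o, i -> u / B C0 _: fires at position(s) 10: emitpuufmom
3. o -> e, u -> i / F C0 _: fires at position(s) 6: emitpiufmom
surface: emitpiufmom

cell VEL=zo, RANK=du, NUM=pa:
underlying: emit-pu-uf-ag
1. 0 -> a / C _ C #: no change
2. e -> o, i -> u / B C0 _: no change
3. o -> e, u -> i / F C0 _: fires at position(s) 6: emitpiufag
surface: emitpiufag

cell VEL=ki, RANK=ri, NUM=lu:
underlying: emit-ku-le-nr
1. 0 -> a / C _ C #: inserts after position(s) 9: emitkulenar
2. e -> o, i -> u / B C0 _: fires at position(s) 8: emitkulonar
3. o -> e, u -> i / F C0 _: fires at position(s) 6: emitkilonar
surface: emitkilonar

cell VEL=zo, RANK=em, NUM=zo:
underlying: emit-gu-uf-n
1. 0 -> a / C _ C #: inserts after position(s) 8: emitguufan
2. e -> o, i -> u / B C0 _: no change
3. o -> e, u -> i / F C0 _: fires at position(s) 6: emitgiufan
surface: emitgiufan


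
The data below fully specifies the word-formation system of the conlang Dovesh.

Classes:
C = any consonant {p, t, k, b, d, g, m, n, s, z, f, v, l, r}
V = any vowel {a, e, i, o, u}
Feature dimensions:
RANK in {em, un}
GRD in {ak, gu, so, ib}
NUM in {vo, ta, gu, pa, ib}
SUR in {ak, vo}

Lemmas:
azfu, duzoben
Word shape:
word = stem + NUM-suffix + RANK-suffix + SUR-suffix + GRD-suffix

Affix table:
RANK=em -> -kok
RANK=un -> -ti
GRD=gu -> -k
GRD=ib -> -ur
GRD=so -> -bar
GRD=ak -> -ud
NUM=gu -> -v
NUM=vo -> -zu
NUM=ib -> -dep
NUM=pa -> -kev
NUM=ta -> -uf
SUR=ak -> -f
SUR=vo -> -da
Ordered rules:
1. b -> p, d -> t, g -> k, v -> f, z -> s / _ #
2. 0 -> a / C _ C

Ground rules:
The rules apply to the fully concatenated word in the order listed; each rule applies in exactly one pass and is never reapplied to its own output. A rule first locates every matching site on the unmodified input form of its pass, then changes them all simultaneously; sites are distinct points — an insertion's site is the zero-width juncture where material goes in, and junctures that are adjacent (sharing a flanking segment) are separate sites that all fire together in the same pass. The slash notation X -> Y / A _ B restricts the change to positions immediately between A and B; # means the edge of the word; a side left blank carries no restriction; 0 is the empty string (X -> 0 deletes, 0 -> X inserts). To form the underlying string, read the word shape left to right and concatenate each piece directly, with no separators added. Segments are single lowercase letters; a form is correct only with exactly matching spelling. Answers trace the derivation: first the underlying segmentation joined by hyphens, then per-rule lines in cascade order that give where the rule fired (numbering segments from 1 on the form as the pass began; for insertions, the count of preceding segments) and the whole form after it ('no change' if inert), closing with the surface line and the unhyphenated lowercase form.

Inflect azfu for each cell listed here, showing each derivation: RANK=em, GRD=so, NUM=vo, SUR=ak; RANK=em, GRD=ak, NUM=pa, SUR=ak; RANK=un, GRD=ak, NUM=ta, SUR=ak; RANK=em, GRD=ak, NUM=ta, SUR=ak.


cell RANK=em, GRD=so, NUM=vo, SUR=ak:
underlying: azfu-zu-kok-f-bar
1. b -> p, d -> t, g -> k, v -> f, z -> s / _ #: no change
2. 0 -> a / C _ C: inserts after position(s) 2, 9, 10: azafuzukokafabar
surface: azafuzukokafabar

cell RANK=em, GRD=ak, NUM=pa, SUR=ak:
underlying: azfu-kev-kok-f-ud
1. b -> p, d -> t, g -> k, v -> f, z -> s / _ #: fires at position(s) 13: azfukevkokfut
2. 0 -> a / C _ C: inserts after position(s) 2, 7, 10: azafukevakokafut
surface: azafukevakokafut

cell RANK=un, GRD=ak, NUM=ta, SUR=ak:
underlying: azfu-uf-ti-f-ud
1. b -> p, d -> t, g -> k, v -> f, z -> s / _ #: fires at position(s) 11: azfuuftifut
2. 0 -> a / C _ C: inserts after position(s) 2, 6: azafuufatifut
surface: azafuufatifut

cell RANK=em, GRD=ak, NUM=ta, SUR=ak:
underlying: azfu-uf-kok-f-ud
1. b -> p, d -> t, g -> k, v -> f, z -> s / _ #: fires at position(s) 12: azfuufkokfut
2. 0 -> a / C _ C: inserts after position(s) 2, 6, 9: azafuufakokafut
surface: azafuufakokafut


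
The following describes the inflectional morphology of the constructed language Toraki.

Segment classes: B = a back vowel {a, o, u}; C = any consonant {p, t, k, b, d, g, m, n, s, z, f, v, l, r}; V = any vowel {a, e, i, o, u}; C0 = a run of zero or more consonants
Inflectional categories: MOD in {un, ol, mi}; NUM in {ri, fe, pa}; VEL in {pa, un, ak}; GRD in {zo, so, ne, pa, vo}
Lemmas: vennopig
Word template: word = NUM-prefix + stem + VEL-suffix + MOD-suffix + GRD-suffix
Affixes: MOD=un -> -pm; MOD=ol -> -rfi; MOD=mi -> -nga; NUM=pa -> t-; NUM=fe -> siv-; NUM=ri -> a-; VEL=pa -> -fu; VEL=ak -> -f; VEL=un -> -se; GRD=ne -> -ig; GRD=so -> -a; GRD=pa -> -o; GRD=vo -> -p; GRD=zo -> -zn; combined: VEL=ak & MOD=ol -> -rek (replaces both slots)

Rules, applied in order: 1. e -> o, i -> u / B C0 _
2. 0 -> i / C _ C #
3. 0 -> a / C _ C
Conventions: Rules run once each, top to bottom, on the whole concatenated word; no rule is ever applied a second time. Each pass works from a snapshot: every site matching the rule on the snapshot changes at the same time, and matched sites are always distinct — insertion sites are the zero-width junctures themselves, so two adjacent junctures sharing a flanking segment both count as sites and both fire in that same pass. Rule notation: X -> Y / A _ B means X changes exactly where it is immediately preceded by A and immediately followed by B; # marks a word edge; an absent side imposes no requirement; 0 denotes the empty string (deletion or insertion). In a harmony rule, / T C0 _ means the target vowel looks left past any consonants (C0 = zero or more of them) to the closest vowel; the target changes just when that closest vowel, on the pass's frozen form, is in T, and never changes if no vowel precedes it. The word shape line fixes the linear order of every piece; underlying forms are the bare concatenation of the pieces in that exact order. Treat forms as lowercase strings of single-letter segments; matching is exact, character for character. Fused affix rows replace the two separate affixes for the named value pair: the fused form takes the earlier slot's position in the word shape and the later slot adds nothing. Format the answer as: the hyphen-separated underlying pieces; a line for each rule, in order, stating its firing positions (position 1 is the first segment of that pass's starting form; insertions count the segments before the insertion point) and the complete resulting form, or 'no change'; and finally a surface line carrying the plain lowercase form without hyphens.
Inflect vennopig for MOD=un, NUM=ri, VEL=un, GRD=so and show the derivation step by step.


underlying: a-vennopig-se-pm-a
1. e -> o, i -> u / B C0 _: fires at position(s) 3, 8: avonnopugsepma
2. 0 -> i / C _ C #: no change
3. 0 -> a / C _ C: inserts after position(s) 4, 9, 12: avonanopugasepama
surface: avonanopugasepama


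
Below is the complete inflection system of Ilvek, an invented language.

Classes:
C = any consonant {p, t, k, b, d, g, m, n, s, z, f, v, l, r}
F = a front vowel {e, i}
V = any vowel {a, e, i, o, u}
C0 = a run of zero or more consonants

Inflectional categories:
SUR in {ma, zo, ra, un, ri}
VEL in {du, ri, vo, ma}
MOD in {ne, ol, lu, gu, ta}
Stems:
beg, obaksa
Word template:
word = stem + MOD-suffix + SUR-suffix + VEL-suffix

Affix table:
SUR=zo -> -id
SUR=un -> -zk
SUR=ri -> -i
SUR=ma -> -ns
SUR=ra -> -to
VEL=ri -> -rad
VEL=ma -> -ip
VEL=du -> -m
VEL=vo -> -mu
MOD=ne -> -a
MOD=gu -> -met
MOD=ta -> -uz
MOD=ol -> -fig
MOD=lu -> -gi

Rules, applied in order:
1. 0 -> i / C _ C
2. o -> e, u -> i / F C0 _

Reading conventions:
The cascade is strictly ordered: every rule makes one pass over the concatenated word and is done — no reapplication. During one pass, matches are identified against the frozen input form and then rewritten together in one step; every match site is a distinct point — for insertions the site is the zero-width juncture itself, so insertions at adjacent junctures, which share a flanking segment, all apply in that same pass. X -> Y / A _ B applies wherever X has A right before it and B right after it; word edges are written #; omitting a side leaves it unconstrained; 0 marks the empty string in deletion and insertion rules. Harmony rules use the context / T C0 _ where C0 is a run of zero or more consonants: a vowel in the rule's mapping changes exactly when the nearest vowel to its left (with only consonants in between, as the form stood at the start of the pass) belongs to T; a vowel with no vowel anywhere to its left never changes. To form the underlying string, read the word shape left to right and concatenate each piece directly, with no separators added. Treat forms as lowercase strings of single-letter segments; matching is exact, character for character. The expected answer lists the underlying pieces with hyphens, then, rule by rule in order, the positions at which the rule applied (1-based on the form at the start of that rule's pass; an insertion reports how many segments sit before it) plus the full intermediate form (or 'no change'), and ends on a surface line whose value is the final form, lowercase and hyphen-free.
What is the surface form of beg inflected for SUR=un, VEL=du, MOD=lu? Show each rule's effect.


underlying: beg-gi-zk-m
1. 0 -> i / C _ C: inserts after position(s) 3, 6, 7: begigizikim
2. o -> e, u -> i / F C0 _: no change
surface: begigizikim


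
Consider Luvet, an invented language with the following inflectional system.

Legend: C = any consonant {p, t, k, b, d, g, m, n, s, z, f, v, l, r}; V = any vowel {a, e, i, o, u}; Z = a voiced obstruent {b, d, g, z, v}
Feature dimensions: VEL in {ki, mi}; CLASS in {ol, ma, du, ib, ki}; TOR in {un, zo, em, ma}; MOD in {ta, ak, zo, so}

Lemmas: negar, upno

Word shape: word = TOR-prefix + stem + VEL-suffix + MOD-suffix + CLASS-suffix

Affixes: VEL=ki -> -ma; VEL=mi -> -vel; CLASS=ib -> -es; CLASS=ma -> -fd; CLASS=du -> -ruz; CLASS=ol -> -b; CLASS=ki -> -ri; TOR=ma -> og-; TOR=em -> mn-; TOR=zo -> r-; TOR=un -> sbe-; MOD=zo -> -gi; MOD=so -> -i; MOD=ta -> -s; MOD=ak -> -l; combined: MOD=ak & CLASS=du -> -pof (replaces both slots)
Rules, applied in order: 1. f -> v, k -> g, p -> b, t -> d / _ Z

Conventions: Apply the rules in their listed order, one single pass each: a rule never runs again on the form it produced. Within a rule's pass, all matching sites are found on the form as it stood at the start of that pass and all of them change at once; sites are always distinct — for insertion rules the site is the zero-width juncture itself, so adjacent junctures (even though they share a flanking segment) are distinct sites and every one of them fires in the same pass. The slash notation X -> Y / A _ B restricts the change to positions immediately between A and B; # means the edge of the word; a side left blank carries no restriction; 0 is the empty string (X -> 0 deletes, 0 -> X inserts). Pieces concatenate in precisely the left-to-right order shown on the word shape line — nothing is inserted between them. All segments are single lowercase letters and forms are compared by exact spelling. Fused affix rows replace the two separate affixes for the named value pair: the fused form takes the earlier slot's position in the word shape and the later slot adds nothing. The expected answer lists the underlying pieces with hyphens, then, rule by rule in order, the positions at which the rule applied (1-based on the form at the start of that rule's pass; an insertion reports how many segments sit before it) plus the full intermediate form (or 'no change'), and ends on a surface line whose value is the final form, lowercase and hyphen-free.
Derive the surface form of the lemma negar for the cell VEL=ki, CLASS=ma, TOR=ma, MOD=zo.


underlying: og-negar-ma-gi-fd
1. f -> v, k -> g, p -> b, t -> d / _ Z: fires at position(s) 12: ognegarmagivd
surface: ognegarmagivd


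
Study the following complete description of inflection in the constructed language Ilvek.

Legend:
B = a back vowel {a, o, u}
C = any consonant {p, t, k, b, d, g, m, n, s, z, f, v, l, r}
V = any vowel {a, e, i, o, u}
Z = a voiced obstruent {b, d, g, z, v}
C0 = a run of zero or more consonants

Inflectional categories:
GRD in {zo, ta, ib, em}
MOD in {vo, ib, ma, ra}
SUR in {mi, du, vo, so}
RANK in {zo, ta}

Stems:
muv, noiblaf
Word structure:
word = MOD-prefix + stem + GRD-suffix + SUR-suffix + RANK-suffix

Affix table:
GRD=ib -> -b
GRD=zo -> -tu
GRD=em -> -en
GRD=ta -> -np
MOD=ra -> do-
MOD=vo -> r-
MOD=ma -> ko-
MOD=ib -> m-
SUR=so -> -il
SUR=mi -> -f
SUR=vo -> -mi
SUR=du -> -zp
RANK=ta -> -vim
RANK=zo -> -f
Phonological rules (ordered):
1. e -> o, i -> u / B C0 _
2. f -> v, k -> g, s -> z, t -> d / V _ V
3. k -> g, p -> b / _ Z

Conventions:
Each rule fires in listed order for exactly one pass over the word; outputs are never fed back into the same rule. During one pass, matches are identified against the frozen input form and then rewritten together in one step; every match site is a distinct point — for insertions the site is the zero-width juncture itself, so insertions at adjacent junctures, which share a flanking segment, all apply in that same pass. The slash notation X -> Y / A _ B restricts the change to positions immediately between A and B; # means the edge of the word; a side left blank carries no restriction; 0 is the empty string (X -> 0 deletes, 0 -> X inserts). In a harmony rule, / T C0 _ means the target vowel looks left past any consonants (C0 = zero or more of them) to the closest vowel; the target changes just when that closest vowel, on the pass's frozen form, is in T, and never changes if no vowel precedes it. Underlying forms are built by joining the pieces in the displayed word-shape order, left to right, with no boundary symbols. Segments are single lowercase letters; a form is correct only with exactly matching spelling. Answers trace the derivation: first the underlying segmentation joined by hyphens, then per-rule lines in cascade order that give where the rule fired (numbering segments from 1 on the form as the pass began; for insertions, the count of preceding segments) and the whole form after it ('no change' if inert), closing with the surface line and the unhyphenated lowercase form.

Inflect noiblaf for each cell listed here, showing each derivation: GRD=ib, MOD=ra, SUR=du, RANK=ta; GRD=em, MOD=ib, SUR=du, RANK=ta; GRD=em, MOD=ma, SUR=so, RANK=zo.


cell GRD=ib, MOD=ra, SUR=du, RANK=ta:
underlying: do-noiblaf-b-zp-vim
1. e -> o, i -> u / B C0 _: fires at position(s) 5, 14: donoublafbzpvum
2. f -> v, k -> g, s -> z, t -> d / V _ V: no change
3. k -> g, p -> b / _ Z: fires at position(s) 12: donoublafbzbvum
surface: donoublafbzbvum

cell GRD=em, MOD=ib, SUR=du, RANK=ta:
underlying: m-noiblaf-en-zp-vim
1. e -> o, i -> u / B C0 _: fires at position(s) 4, 9: mnoublafonzpvim
2. f -> v, k -> g, s -> z, t -> d / V _ V: fires at position(s) 8: mnoublavonzpvim
3. k -> g, p -> b / _ Z: fires at position(s) 12: mnoublavonzbvim
surface: mnoublavonzbvim

cell GRD=em, MOD=ma, SUR=so, RANK=zo:
underlying: ko-noiblaf-en-il-f
1. e -> o, i -> u / B C0 _: fires at position(s) 5, 10: konoublafonilf
2. f -> v, k -> g, s -> z, t -> d / V _ V: fires at position(s) 9: konoublavonilf
3. k -> g, p -> b / _ Z: no change
surface: konoublavonilf


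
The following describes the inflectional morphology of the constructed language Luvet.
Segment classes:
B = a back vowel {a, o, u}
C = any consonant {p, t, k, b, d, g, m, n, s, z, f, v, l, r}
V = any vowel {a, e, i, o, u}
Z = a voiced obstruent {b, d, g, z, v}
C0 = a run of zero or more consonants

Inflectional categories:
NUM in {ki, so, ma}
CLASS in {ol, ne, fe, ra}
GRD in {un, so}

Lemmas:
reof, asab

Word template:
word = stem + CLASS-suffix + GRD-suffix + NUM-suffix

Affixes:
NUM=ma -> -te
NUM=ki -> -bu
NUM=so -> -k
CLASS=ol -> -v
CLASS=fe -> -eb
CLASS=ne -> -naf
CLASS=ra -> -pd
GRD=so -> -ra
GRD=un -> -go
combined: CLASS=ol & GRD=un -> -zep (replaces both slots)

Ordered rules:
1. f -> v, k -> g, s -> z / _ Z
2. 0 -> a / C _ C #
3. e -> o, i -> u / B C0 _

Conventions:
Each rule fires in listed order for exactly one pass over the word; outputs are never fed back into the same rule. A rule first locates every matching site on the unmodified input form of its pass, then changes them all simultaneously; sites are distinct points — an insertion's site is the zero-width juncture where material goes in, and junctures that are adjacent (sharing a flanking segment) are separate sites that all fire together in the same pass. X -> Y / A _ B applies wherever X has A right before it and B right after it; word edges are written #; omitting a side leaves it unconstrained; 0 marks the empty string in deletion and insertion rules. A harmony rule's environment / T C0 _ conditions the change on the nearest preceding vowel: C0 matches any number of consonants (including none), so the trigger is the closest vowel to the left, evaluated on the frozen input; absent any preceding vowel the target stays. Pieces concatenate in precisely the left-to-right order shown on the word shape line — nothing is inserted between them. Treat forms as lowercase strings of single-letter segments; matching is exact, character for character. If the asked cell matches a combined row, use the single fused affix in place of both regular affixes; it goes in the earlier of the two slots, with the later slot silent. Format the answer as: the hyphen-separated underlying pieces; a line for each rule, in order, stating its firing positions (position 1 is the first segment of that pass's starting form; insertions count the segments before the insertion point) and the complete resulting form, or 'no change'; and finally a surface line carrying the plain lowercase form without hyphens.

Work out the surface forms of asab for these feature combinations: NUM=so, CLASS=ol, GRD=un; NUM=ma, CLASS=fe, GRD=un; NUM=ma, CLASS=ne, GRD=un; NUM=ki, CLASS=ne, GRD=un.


cell NUM=so, CLASS=ol, GRD=un:
underlying: asab-zep-k
1. f -> v, k -> g, s -> z / _ Z: no change
2. 0 -> a / C _ C #: inserts after position(s) 7: asabzepak
3. e -> o, i -> u / B C0 _: fires at position(s) 6: asabzopak
surface: asabzopak

cell NUM=ma, CLASS=fe, GRD=un:
underlying: asab-eb-go-te
1. f -> v, k -> g, s -> z / _ Z: no change
2. 0 -> a / C _ C #: no change
3. e -> o, i -> u / B C0 _: fires at position(s) 5, 10: asabobgoto
surface: asabobgoto

cell NUM=ma, CLASS=ne, GRD=un:
underlying: asab-naf-go-te
1. f -> v, k -> g, s -> z / _ Z: fires at position(s) 7: asabnavgote
2. 0 -> a / C _ C #: no change
3. e -> o, i -> u / B C0 _: fires at position(s) 11: asabnavgoto
surface: asabnavgoto

cell NUM=ki, CLASS=ne, GRD=un:
underlying: asab-naf-go-bu
1. f -> v, k -> g, s -> z / _ Z: fires at position(s) 7: asabnavgobu
2. 0 -> a / C _ C #: no change
3. e -> o, i -> u / B C0 _: no change
surface: asabnavgobu
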